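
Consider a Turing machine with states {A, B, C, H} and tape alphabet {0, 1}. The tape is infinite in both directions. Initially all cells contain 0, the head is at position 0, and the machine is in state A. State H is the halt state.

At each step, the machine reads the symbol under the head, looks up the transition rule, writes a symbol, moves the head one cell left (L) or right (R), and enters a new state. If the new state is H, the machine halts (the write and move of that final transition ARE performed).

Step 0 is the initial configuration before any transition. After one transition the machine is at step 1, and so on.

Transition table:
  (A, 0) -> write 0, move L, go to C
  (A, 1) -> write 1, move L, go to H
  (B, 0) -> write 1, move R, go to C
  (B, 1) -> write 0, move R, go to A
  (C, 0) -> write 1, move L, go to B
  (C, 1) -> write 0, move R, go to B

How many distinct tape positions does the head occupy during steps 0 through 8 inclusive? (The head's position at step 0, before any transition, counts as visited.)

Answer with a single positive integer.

Answer: 4

Derivation:
Step 1: in state A at pos 0, read 0 -> (A,0)->write 0,move L,goto C. Now: state=C, head=-1, tape[-2..1]=0000 (head:  ^)
Step 2: in state C at pos -1, read 0 -> (C,0)->write 1,move L,goto B. Now: state=B, head=-2, tape[-3..1]=00100 (head:  ^)
Step 3: in state B at pos -2, read 0 -> (B,0)->write 1,move R,goto C. Now: state=C, head=-1, tape[-3..1]=01100 (head:   ^)
Step 4: in state C at pos -1, read 1 -> (C,1)->write 0,move R,goto B. Now: state=B, head=0, tape[-3..1]=01000 (head:    ^)
Step 5: in state B at pos 0, read 0 -> (B,0)->write 1,move R,goto C. Now: state=C, head=1, tape[-3..2]=010100 (head:     ^)
Step 6: in state C at pos 1, read 0 -> (C,0)->write 1,move L,goto B. Now: state=B, head=0, tape[-3..2]=010110 (head:    ^)
Step 7: in state B at pos 0, read 1 -> (B,1)->write 0,move R,goto A. Now: state=A, head=1, tape[-3..2]=010010 (head:     ^)
Step 8: in state A at pos 1, read 1 -> (A,1)->write 1,move L,goto H. Now: state=H, head=0, tape[-3..2]=010010 (head:    ^)
Head positions at steps 0..8: starting at 0, distinct positions visited = {-2, -1, 0, 1} -> 4 position(s)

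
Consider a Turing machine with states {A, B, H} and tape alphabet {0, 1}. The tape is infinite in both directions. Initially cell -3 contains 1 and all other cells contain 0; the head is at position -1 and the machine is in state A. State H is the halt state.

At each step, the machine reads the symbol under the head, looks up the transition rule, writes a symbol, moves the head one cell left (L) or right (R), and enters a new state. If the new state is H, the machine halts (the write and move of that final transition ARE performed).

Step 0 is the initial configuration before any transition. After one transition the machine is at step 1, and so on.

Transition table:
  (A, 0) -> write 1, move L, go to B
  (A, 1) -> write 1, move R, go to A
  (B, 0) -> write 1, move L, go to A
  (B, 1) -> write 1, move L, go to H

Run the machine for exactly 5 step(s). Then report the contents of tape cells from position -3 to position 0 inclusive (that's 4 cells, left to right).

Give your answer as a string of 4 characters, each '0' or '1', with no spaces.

Step 1: in state A at pos -1, read 0 -> (A,0)->write 1,move L,goto B. Now: state=B, head=-2, tape[-4..0]=01010 (head:   ^)
Step 2: in state B at pos -2, read 0 -> (B,0)->write 1,move L,goto A. Now: state=A, head=-3, tape[-4..0]=01110 (head:  ^)
Step 3: in state A at pos -3, read 1 -> (A,1)->write 1,move R,goto A. Now: state=A, head=-2, tape[-4..0]=01110 (head:   ^)
Step 4: in state A at pos -2, read 1 -> (A,1)->write 1,move R,goto A. Now: state=A, head=-1, tape[-4..0]=01110 (head:    ^)
Step 5: in state A at pos -1, read 1 -> (A,1)->write 1,move R,goto A. Now: state=A, head=0, tape[-4..1]=011100 (head:     ^)

Answer: 1110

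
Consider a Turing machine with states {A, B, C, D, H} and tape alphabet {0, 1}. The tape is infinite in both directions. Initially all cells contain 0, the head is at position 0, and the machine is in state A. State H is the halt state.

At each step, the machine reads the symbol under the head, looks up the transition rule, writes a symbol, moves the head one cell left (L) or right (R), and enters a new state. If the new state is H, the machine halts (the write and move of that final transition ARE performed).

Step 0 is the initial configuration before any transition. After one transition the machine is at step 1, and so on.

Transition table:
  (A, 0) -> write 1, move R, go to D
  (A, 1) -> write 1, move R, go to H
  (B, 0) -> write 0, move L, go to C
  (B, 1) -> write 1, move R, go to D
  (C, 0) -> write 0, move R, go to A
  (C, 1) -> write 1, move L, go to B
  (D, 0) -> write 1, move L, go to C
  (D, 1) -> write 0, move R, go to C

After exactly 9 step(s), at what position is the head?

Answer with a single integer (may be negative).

Answer: -1

Derivation:
Step 1: in state A at pos 0, read 0 -> (A,0)->write 1,move R,goto D. Now: state=D, head=1, tape[-1..2]=0100 (head:   ^)
Step 2: in state D at pos 1, read 0 -> (D,0)->write 1,move L,goto C. Now: state=C, head=0, tape[-1..2]=0110 (head:  ^)
Step 3: in state C at pos 0, read 1 -> (C,1)->write 1,move L,goto B. Now: state=B, head=-1, tape[-2..2]=00110 (head:  ^)
Step 4: in state B at pos -1, read 0 -> (B,0)->write 0,move L,goto C. Now: state=C, head=-2, tape[-3..2]=000110 (head:  ^)
Step 5: in state C at pos -2, read 0 -> (C,0)->write 0,move R,goto A. Now: state=A, head=-1, tape[-3..2]=000110 (head:   ^)
Step 6: in state A at pos -1, read 0 -> (A,0)->write 1,move R,goto D. Now: state=D, head=0, tape[-3..2]=001110 (head:    ^)
Step 7: in state D at pos 0, read 1 -> (D,1)->write 0,move R,goto C. Now: state=C, head=1, tape[-3..2]=001010 (head:     ^)
Step 8: in state C at pos 1, read 1 -> (C,1)->write 1,move L,goto B. Now: state=B, head=0, tape[-3..2]=001010 (head:    ^)
Step 9: in state B at pos 0, read 0 -> (B,0)->write 0,move L,goto C. Now: state=C, head=-1, tape[-3..2]=001010 (head:   ^)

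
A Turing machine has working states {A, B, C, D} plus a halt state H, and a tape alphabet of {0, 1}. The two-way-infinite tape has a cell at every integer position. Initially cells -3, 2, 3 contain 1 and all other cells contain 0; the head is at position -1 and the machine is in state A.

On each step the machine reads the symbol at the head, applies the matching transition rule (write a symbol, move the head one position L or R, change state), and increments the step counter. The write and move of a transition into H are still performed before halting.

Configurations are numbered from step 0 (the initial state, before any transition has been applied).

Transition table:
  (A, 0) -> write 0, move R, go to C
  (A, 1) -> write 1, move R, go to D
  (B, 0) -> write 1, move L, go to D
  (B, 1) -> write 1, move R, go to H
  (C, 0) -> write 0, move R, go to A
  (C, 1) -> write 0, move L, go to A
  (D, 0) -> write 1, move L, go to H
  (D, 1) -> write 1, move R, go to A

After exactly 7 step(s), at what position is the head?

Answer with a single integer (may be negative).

Step 1: in state A at pos -1, read 0 -> (A,0)->write 0,move R,goto C. Now: state=C, head=0, tape[-4..4]=010000110 (head:     ^)
Step 2: in state C at pos 0, read 0 -> (C,0)->write 0,move R,goto A. Now: state=A, head=1, tape[-4..4]=010000110 (head:      ^)
Step 3: in state A at pos 1, read 0 -> (A,0)->write 0,move R,goto C. Now: state=C, head=2, tape[-4..4]=010000110 (head:       ^)
Step 4: in state C at pos 2, read 1 -> (C,1)->write 0,move L,goto A. Now: state=A, head=1, tape[-4..4]=010000010 (head:      ^)
Step 5: in state A at pos 1, read 0 -> (A,0)->write 0,move R,goto C. Now: state=C, head=2, tape[-4..4]=010000010 (head:       ^)
Step 6: in state C at pos 2, read 0 -> (C,0)->write 0,move R,goto A. Now: state=A, head=3, tape[-4..4]=010000010 (head:        ^)
Step 7: in state A at pos 3, read 1 -> (A,1)->write 1,move R,goto D. Now: state=D, head=4, tape[-4..5]=0100000100 (head:         ^)

Answer: 4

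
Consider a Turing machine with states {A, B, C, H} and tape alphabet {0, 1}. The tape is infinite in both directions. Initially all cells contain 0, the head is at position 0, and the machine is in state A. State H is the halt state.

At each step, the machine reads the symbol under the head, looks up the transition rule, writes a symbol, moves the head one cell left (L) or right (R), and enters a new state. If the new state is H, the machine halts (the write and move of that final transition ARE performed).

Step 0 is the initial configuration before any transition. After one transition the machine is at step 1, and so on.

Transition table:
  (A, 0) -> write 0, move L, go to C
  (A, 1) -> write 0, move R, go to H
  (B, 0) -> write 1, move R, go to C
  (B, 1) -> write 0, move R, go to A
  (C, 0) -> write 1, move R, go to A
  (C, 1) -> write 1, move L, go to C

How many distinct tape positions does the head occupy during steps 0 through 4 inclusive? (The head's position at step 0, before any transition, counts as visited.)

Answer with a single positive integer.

Step 1: in state A at pos 0, read 0 -> (A,0)->write 0,move L,goto C. Now: state=C, head=-1, tape[-2..1]=0000 (head:  ^)
Step 2: in state C at pos -1, read 0 -> (C,0)->write 1,move R,goto A. Now: state=A, head=0, tape[-2..1]=0100 (head:   ^)
Step 3: in state A at pos 0, read 0 -> (A,0)->write 0,move L,goto C. Now: state=C, head=-1, tape[-2..1]=0100 (head:  ^)
Step 4: in state C at pos -1, read 1 -> (C,1)->write 1,move L,goto C. Now: state=C, head=-2, tape[-3..1]=00100 (head:  ^)
Head positions at steps 0..4: starting at 0, distinct positions visited = {-2, -1, 0} -> 3 position(s)

Answer: 3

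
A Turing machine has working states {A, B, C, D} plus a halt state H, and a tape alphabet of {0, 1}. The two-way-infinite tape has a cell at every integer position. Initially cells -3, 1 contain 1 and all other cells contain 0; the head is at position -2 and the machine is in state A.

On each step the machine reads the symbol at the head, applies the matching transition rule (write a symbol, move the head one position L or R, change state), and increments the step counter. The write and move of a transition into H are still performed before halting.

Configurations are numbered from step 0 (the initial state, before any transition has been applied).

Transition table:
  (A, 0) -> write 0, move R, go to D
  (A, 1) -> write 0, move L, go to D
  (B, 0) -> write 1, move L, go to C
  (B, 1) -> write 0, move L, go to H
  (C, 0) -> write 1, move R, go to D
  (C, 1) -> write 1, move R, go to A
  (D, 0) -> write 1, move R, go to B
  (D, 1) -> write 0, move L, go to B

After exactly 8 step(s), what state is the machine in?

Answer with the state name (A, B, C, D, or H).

Answer: A

Derivation:
Step 1: in state A at pos -2, read 0 -> (A,0)->write 0,move R,goto D. Now: state=D, head=-1, tape[-4..2]=0100010 (head:    ^)
Step 2: in state D at pos -1, read 0 -> (D,0)->write 1,move R,goto B. Now: state=B, head=0, tape[-4..2]=0101010 (head:     ^)
Step 3: in state B at pos 0, read 0 -> (B,0)->write 1,move L,goto C. Now: state=C, head=-1, tape[-4..2]=0101110 (head:    ^)
Step 4: in state C at pos -1, read 1 -> (C,1)->write 1,move R,goto A. Now: state=A, head=0, tape[-4..2]=0101110 (head:     ^)
Step 5: in state A at pos 0, read 1 -> (A,1)->write 0,move L,goto D. Now: state=D, head=-1, tape[-4..2]=0101010 (head:    ^)
Step 6: in state D at pos -1, read 1 -> (D,1)->write 0,move L,goto B. Now: state=B, head=-2, tape[-4..2]=0100010 (head:   ^)
Step 7: in state B at pos -2, read 0 -> (B,0)->write 1,move L,goto C. Now: state=C, head=-3, tape[-4..2]=0110010 (head:  ^)
Step 8: in state C at pos -3, read 1 -> (C,1)->write 1,move R,goto A. Now: state=A, head=-2, tape[-4..2]=0110010 (head:   ^)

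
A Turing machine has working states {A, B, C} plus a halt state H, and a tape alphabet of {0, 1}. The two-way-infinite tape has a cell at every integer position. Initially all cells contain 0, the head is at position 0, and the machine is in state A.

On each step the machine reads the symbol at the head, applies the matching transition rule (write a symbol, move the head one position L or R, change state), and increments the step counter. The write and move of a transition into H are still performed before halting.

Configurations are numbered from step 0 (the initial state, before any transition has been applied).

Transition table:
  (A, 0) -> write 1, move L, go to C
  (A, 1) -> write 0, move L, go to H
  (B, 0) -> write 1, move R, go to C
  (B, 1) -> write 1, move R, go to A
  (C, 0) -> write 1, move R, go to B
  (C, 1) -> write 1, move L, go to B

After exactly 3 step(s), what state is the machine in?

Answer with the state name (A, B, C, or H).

Answer: A

Derivation:
Step 1: in state A at pos 0, read 0 -> (A,0)->write 1,move L,goto C. Now: state=C, head=-1, tape[-2..1]=0010 (head:  ^)
Step 2: in state C at pos -1, read 0 -> (C,0)->write 1,move R,goto B. Now: state=B, head=0, tape[-2..1]=0110 (head:   ^)
Step 3: in state B at pos 0, read 1 -> (B,1)->write 1,move R,goto A. Now: state=A, head=1, tape[-2..2]=01100 (head:    ^)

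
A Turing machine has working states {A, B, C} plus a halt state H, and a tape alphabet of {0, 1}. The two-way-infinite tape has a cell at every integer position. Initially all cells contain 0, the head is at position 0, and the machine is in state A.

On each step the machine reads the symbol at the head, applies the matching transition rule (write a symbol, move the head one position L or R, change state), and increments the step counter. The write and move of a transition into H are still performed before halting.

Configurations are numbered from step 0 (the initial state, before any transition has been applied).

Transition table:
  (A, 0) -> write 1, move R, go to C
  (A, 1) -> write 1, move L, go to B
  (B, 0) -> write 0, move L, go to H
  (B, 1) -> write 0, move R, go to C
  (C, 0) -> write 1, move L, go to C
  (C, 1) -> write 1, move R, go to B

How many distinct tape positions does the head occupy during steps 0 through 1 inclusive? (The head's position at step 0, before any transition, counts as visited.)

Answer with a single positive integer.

Step 1: in state A at pos 0, read 0 -> (A,0)->write 1,move R,goto C. Now: state=C, head=1, tape[-1..2]=0100 (head:   ^)
Head positions at steps 0..1: starting at 0, distinct positions visited = {0, 1} -> 2 position(s)

Answer: 2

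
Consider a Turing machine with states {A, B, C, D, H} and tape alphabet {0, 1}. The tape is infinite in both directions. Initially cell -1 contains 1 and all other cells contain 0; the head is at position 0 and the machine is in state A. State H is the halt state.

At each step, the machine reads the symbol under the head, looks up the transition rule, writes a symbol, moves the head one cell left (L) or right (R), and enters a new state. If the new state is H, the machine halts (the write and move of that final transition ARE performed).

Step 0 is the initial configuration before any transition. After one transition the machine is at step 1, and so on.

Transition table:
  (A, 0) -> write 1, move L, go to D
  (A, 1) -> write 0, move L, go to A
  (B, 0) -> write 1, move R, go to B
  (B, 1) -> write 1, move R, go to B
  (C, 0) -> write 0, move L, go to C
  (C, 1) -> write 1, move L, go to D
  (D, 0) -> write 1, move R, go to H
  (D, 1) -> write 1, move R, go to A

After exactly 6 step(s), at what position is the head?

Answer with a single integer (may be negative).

Step 1: in state A at pos 0, read 0 -> (A,0)->write 1,move L,goto D. Now: state=D, head=-1, tape[-2..1]=0110 (head:  ^)
Step 2: in state D at pos -1, read 1 -> (D,1)->write 1,move R,goto A. Now: state=A, head=0, tape[-2..1]=0110 (head:   ^)
Step 3: in state A at pos 0, read 1 -> (A,1)->write 0,move L,goto A. Now: state=A, head=-1, tape[-2..1]=0100 (head:  ^)
Step 4: in state A at pos -1, read 1 -> (A,1)->write 0,move L,goto A. Now: state=A, head=-2, tape[-3..1]=00000 (head:  ^)
Step 5: in state A at pos -2, read 0 -> (A,0)->write 1,move L,goto D. Now: state=D, head=-3, tape[-4..1]=001000 (head:  ^)
Step 6: in state D at pos -3, read 0 -> (D,0)->write 1,move R,goto H. Now: state=H, head=-2, tape[-4..1]=011000 (head:   ^)

Answer: -2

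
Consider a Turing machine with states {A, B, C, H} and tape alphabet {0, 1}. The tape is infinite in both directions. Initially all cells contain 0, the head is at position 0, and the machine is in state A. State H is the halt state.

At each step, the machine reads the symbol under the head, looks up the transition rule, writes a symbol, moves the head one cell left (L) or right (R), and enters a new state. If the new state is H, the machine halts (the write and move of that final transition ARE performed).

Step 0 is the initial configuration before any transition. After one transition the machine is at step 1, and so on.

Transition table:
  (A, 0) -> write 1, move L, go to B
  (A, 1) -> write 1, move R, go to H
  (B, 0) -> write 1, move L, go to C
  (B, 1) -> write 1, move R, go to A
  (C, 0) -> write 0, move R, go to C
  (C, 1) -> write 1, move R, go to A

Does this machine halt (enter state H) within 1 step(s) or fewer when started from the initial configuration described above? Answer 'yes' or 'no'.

Answer: no

Derivation:
Step 1: in state A at pos 0, read 0 -> (A,0)->write 1,move L,goto B. Now: state=B, head=-1, tape[-2..1]=0010 (head:  ^)
After 1 step(s): state = B (not H) -> not halted within 1 -> no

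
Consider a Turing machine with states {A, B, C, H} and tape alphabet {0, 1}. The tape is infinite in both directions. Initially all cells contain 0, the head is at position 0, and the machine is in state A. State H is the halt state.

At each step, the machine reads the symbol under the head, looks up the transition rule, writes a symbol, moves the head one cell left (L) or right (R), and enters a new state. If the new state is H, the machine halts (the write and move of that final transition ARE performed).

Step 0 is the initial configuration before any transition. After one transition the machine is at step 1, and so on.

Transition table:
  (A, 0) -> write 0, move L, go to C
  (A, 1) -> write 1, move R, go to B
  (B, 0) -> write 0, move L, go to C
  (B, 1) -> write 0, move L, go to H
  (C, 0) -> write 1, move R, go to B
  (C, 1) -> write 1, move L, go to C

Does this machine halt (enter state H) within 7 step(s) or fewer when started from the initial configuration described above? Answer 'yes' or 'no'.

Answer: yes

Derivation:
Step 1: in state A at pos 0, read 0 -> (A,0)->write 0,move L,goto C. Now: state=C, head=-1, tape[-2..1]=0000 (head:  ^)
Step 2: in state C at pos -1, read 0 -> (C,0)->write 1,move R,goto B. Now: state=B, head=0, tape[-2..1]=0100 (head:   ^)
Step 3: in state B at pos 0, read 0 -> (B,0)->write 0,move L,goto C. Now: state=C, head=-1, tape[-2..1]=0100 (head:  ^)
Step 4: in state C at pos -1, read 1 -> (C,1)->write 1,move L,goto C. Now: state=C, head=-2, tape[-3..1]=00100 (head:  ^)
Step 5: in state C at pos -2, read 0 -> (C,0)->write 1,move R,goto B. Now: state=B, head=-1, tape[-3..1]=01100 (head:   ^)
Step 6: in state B at pos -1, read 1 -> (B,1)->write 0,move L,goto H. Now: state=H, head=-2, tape[-3..1]=01000 (head:  ^)
State H reached at step 6; 6 <= 7 -> yes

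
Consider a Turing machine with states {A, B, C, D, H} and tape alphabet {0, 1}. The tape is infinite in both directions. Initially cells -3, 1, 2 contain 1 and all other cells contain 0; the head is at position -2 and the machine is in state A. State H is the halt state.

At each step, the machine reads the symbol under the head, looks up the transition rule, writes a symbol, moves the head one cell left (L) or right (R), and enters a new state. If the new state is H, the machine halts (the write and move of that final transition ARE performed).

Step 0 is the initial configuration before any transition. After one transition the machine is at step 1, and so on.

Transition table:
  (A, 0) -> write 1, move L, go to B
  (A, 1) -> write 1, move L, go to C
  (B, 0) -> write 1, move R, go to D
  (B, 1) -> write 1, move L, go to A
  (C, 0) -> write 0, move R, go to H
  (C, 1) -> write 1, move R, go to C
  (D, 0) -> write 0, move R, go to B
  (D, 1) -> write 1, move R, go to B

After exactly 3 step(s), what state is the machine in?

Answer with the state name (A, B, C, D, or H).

Answer: B

Derivation:
Step 1: in state A at pos -2, read 0 -> (A,0)->write 1,move L,goto B. Now: state=B, head=-3, tape[-4..3]=01100110 (head:  ^)
Step 2: in state B at pos -3, read 1 -> (B,1)->write 1,move L,goto A. Now: state=A, head=-4, tape[-5..3]=001100110 (head:  ^)
Step 3: in state A at pos -4, read 0 -> (A,0)->write 1,move L,goto B. Now: state=B, head=-5, tape[-6..3]=0011100110 (head:  ^)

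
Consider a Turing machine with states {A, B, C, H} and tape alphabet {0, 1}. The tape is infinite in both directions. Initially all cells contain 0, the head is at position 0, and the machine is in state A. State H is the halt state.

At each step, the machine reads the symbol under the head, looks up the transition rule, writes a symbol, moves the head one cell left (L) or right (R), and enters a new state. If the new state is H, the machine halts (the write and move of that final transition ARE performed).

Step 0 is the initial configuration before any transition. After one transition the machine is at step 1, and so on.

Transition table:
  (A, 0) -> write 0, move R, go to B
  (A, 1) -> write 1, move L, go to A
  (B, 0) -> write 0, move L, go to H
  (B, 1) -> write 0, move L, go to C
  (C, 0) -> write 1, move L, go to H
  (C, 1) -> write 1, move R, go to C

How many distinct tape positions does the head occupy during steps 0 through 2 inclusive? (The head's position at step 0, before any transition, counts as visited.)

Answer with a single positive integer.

Step 1: in state A at pos 0, read 0 -> (A,0)->write 0,move R,goto B. Now: state=B, head=1, tape[-1..2]=0000 (head:   ^)
Step 2: in state B at pos 1, read 0 -> (B,0)->write 0,move L,goto H. Now: state=H, head=0, tape[-1..2]=0000 (head:  ^)
Head positions at steps 0..2: starting at 0, distinct positions visited = {0, 1} -> 2 position(s)

Answer: 2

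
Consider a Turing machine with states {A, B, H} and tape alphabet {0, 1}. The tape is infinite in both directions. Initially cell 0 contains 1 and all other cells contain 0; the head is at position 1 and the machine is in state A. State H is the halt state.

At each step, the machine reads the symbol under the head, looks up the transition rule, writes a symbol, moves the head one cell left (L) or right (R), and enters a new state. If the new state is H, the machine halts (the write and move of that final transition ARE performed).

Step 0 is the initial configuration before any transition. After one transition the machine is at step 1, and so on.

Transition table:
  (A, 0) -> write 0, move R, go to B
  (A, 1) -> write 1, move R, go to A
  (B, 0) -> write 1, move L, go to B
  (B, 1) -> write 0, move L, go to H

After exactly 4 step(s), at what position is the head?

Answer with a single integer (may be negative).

Answer: -1

Derivation:
Step 1: in state A at pos 1, read 0 -> (A,0)->write 0,move R,goto B. Now: state=B, head=2, tape[-1..3]=01000 (head:    ^)
Step 2: in state B at pos 2, read 0 -> (B,0)->write 1,move L,goto B. Now: state=B, head=1, tape[-1..3]=01010 (head:   ^)
Step 3: in state B at pos 1, read 0 -> (B,0)->write 1,move L,goto B. Now: state=B, head=0, tape[-1..3]=01110 (head:  ^)
Step 4: in state B at pos 0, read 1 -> (B,1)->write 0,move L,goto H. Now: state=H, head=-1, tape[-2..3]=000110 (head:  ^)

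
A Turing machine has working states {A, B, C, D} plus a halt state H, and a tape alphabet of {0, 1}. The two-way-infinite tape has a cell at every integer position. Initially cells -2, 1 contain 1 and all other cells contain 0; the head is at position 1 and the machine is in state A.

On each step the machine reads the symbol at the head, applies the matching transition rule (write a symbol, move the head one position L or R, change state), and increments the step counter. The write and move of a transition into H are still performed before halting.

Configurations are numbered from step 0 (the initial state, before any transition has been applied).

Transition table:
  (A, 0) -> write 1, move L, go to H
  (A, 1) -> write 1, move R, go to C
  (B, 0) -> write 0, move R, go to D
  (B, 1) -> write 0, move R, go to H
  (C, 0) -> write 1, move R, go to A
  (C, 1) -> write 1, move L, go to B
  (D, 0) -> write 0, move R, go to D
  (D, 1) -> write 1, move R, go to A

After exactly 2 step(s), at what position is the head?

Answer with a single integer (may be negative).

Answer: 3

Derivation:
Step 1: in state A at pos 1, read 1 -> (A,1)->write 1,move R,goto C. Now: state=C, head=2, tape[-3..3]=0100100 (head:      ^)
Step 2: in state C at pos 2, read 0 -> (C,0)->write 1,move R,goto A. Now: state=A, head=3, tape[-3..4]=01001100 (head:       ^)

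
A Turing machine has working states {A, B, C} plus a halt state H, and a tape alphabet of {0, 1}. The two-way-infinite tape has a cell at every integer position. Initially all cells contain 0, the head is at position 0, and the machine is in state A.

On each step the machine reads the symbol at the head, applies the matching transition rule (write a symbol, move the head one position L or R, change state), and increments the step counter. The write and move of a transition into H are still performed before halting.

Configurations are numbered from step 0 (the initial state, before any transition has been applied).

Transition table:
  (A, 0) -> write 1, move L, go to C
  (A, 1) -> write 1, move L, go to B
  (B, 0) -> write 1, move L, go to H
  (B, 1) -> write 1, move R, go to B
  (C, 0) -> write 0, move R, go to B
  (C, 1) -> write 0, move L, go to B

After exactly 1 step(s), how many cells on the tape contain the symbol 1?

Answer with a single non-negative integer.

Step 1: in state A at pos 0, read 0 -> (A,0)->write 1,move L,goto C. Now: state=C, head=-1, tape[-2..1]=0010 (head:  ^)
Cells containing 1 after step 1: {0} -> 1 cell(s)

Answer: 1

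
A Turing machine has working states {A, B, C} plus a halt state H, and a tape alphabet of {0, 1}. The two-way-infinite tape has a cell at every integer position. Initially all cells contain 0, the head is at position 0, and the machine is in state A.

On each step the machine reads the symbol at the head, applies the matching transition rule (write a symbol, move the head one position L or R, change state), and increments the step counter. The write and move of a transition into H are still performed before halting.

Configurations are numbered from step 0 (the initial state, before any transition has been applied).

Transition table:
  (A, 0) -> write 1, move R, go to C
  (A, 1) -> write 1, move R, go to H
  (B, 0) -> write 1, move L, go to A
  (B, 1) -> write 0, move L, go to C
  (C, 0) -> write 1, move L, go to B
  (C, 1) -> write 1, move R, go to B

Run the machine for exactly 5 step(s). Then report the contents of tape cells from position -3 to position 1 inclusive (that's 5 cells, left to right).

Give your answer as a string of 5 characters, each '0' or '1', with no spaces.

Answer: 01101

Derivation:
Step 1: in state A at pos 0, read 0 -> (A,0)->write 1,move R,goto C. Now: state=C, head=1, tape[-1..2]=0100 (head:   ^)
Step 2: in state C at pos 1, read 0 -> (C,0)->write 1,move L,goto B. Now: state=B, head=0, tape[-1..2]=0110 (head:  ^)
Step 3: in state B at pos 0, read 1 -> (B,1)->write 0,move L,goto C. Now: state=C, head=-1, tape[-2..2]=00010 (head:  ^)
Step 4: in state C at pos -1, read 0 -> (C,0)->write 1,move L,goto B. Now: state=B, head=-2, tape[-3..2]=001010 (head:  ^)
Step 5: in state B at pos -2, read 0 -> (B,0)->write 1,move L,goto A. Now: state=A, head=-3, tape[-4..2]=0011010 (head:  ^)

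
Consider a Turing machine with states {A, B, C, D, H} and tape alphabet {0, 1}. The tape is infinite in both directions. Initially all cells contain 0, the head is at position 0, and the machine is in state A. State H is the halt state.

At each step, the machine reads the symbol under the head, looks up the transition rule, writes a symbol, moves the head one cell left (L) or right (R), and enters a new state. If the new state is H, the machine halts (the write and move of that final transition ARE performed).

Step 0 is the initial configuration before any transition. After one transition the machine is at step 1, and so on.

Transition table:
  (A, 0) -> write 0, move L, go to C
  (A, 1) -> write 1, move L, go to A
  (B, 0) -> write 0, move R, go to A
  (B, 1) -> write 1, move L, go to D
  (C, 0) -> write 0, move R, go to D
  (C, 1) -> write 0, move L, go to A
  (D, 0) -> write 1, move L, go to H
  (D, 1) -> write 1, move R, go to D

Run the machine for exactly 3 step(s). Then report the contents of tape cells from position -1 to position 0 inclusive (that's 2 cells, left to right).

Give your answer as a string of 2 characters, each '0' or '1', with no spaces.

Answer: 01

Derivation:
Step 1: in state A at pos 0, read 0 -> (A,0)->write 0,move L,goto C. Now: state=C, head=-1, tape[-2..1]=0000 (head:  ^)
Step 2: in state C at pos -1, read 0 -> (C,0)->write 0,move R,goto D. Now: state=D, head=0, tape[-2..1]=0000 (head:   ^)
Step 3: in state D at pos 0, read 0 -> (D,0)->write 1,move L,goto H. Now: state=H, head=-1, tape[-2..1]=0010 (head:  ^)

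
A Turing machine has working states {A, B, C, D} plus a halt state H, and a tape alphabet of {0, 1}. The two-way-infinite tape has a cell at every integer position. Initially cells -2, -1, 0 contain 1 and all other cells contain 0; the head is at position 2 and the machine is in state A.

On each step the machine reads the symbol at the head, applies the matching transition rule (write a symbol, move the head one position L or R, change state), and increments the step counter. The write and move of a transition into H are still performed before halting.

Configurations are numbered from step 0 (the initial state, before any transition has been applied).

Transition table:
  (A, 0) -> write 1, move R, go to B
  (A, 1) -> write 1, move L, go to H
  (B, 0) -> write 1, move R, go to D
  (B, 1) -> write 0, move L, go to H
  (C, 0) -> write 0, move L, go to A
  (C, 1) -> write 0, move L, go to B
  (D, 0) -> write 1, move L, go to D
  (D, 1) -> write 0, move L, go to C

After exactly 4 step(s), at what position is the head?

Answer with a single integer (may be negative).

Step 1: in state A at pos 2, read 0 -> (A,0)->write 1,move R,goto B. Now: state=B, head=3, tape[-3..4]=01110100 (head:       ^)
Step 2: in state B at pos 3, read 0 -> (B,0)->write 1,move R,goto D. Now: state=D, head=4, tape[-3..5]=011101100 (head:        ^)
Step 3: in state D at pos 4, read 0 -> (D,0)->write 1,move L,goto D. Now: state=D, head=3, tape[-3..5]=011101110 (head:       ^)
Step 4: in state D at pos 3, read 1 -> (D,1)->write 0,move L,goto C. Now: state=C, head=2, tape[-3..5]=011101010 (head:      ^)

Answer: 2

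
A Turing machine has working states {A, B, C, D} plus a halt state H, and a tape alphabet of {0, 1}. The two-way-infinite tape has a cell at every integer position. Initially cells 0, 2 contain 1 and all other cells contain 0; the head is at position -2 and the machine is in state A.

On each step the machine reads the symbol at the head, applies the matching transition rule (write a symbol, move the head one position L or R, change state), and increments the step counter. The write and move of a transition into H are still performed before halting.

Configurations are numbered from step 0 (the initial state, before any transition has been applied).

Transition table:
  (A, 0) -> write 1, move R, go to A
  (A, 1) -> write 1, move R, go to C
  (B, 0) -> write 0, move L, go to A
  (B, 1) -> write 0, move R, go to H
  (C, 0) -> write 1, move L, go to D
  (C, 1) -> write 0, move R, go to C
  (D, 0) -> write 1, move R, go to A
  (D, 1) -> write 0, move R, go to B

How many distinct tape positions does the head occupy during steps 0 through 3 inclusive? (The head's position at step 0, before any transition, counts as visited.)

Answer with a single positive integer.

Answer: 4

Derivation:
Step 1: in state A at pos -2, read 0 -> (A,0)->write 1,move R,goto A. Now: state=A, head=-1, tape[-3..3]=0101010 (head:   ^)
Step 2: in state A at pos -1, read 0 -> (A,0)->write 1,move R,goto A. Now: state=A, head=0, tape[-3..3]=0111010 (head:    ^)
Step 3: in state A at pos 0, read 1 -> (A,1)->write 1,move R,goto C. Now: state=C, head=1, tape[-3..3]=0111010 (head:     ^)
Head positions at steps 0..3: starting at -2, distinct positions visited = {-2, -1, 0, 1} -> 4 position(s)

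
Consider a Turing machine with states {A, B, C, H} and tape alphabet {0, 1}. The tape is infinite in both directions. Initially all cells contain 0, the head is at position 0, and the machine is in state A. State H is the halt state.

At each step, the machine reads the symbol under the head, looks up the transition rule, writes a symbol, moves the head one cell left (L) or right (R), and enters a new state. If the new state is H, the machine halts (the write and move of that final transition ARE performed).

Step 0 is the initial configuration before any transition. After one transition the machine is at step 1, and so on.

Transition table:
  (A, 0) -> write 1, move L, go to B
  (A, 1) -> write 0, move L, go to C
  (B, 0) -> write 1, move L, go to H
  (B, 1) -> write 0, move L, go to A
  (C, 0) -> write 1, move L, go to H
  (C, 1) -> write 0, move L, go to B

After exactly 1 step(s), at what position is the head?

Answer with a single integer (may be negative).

Step 1: in state A at pos 0, read 0 -> (A,0)->write 1,move L,goto B. Now: state=B, head=-1, tape[-2..1]=0010 (head:  ^)

Answer: -1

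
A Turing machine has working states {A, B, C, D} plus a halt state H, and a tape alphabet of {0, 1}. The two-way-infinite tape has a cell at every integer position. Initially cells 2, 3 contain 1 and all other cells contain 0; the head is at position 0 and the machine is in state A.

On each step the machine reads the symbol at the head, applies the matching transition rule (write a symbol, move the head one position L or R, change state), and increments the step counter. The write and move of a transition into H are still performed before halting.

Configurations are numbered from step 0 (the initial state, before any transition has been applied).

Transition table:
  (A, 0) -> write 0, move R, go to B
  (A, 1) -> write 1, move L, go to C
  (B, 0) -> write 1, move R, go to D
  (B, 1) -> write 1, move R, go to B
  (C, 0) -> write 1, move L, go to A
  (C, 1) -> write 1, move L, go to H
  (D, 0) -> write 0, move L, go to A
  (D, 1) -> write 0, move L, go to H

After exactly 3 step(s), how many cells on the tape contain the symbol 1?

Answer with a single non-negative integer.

Step 1: in state A at pos 0, read 0 -> (A,0)->write 0,move R,goto B. Now: state=B, head=1, tape[-1..4]=000110 (head:   ^)
Step 2: in state B at pos 1, read 0 -> (B,0)->write 1,move R,goto D. Now: state=D, head=2, tape[-1..4]=001110 (head:    ^)
Step 3: in state D at pos 2, read 1 -> (D,1)->write 0,move L,goto H. Now: state=H, head=1, tape[-1..4]=001010 (head:   ^)
Cells containing 1 after step 3: {1, 3} -> 2 cell(s)

Answer: 2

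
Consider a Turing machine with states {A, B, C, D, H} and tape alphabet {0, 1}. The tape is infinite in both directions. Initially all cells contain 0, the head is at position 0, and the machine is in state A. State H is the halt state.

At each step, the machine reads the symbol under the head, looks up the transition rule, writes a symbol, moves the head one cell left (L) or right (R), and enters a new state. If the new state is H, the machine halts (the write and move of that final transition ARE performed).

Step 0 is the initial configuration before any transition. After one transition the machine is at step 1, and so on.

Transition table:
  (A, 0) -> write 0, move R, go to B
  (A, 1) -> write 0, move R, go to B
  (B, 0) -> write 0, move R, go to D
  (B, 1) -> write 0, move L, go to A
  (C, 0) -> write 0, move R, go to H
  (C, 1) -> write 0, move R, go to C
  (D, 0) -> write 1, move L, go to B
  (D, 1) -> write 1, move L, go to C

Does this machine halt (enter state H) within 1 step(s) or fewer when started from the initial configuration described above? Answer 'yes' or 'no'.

Answer: no

Derivation:
Step 1: in state A at pos 0, read 0 -> (A,0)->write 0,move R,goto B. Now: state=B, head=1, tape[-1..2]=0000 (head:   ^)
After 1 step(s): state = B (not H) -> not halted within 1 -> no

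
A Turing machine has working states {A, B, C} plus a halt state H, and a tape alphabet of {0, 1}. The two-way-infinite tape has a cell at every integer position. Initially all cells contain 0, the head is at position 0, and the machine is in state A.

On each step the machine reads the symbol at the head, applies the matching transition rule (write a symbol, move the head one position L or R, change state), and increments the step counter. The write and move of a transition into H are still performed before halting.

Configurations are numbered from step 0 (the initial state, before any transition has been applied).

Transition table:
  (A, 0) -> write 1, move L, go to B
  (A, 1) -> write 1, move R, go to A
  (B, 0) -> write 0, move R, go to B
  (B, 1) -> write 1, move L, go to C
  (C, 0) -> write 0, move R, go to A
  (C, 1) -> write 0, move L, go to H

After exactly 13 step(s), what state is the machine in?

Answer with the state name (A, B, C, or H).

Answer: H

Derivation:
Step 1: in state A at pos 0, read 0 -> (A,0)->write 1,move L,goto B. Now: state=B, head=-1, tape[-2..1]=0010 (head:  ^)
Step 2: in state B at pos -1, read 0 -> (B,0)->write 0,move R,goto B. Now: state=B, head=0, tape[-2..1]=0010 (head:   ^)
Step 3: in state B at pos 0, read 1 -> (B,1)->write 1,move L,goto C. Now: state=C, head=-1, tape[-2..1]=0010 (head:  ^)
Step 4: in state C at pos -1, read 0 -> (C,0)->write 0,move R,goto A. Now: state=A, head=0, tape[-2..1]=0010 (head:   ^)
Step 5: in state A at pos 0, read 1 -> (A,1)->write 1,move R,goto A. Now: state=A, head=1, tape[-2..2]=00100 (head:    ^)
Step 6: in state A at pos 1, read 0 -> (A,0)->write 1,move L,goto B. Now: state=B, head=0, tape[-2..2]=00110 (head:   ^)
Step 7: in state B at pos 0, read 1 -> (B,1)->write 1,move L,goto C. Now: state=C, head=-1, tape[-2..2]=00110 (head:  ^)
Step 8: in state C at pos -1, read 0 -> (C,0)->write 0,move R,goto A. Now: state=A, head=0, tape[-2..2]=00110 (head:   ^)
Step 9: in state A at pos 0, read 1 -> (A,1)->write 1,move R,goto A. Now: state=A, head=1, tape[-2..2]=00110 (head:    ^)
Step 10: in state A at pos 1, read 1 -> (A,1)->write 1,move R,goto A. Now: state=A, head=2, tape[-2..3]=001100 (head:     ^)
Step 11: in state A at pos 2, read 0 -> (A,0)->write 1,move L,goto B. Now: state=B, head=1, tape[-2..3]=001110 (head:    ^)
Step 12: in state B at pos 1, read 1 -> (B,1)->write 1,move L,goto C. Now: state=C, head=0, tape[-2..3]=001110 (head:   ^)
Step 13: in state C at pos 0, read 1 -> (C,1)->write 0,move L,goto H. Now: state=H, head=-1, tape[-2..3]=000110 (head:  ^)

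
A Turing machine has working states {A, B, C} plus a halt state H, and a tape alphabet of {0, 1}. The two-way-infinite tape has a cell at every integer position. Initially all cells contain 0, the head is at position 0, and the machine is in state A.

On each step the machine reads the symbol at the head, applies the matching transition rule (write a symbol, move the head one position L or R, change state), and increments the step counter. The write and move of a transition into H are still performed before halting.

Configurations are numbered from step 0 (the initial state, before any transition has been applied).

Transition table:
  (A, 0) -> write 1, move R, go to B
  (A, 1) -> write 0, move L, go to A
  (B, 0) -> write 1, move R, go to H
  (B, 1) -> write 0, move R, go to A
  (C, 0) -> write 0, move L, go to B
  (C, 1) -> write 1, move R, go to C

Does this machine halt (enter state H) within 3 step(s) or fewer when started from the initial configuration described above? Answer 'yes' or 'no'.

Step 1: in state A at pos 0, read 0 -> (A,0)->write 1,move R,goto B. Now: state=B, head=1, tape[-1..2]=0100 (head:   ^)
Step 2: in state B at pos 1, read 0 -> (B,0)->write 1,move R,goto H. Now: state=H, head=2, tape[-1..3]=01100 (head:    ^)
State H reached at step 2; 2 <= 3 -> yes

Answer: yes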